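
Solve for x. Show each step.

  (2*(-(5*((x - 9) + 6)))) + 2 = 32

Step 1. [(2*(-(5*((x - 9) + 6)))) + 2 = 32] subtract 2: x sits inside (… + 2), so sub: 2*(-(5*((x - 9) + 6))) = 30.
Step 2. [2*(-(5*((x - 9) + 6))) = 30] 2·(inner) — divide through by 2, so div: -(5*((x - 9) + 6)) = 15.
Step 3. [-(5*((x - 9) + 6)) = 15] flip signs both sides, so neg: 5*((x - 9) + 6) = -15.
Step 4. [5*((x - 9) + 6) = -15] divide by the outer 5, so div: (x - 9) + 6 = -3.
Step 5. [(x - 9) + 6 = -3] peel the +6: subtract 6 from each side. So sub: x - 9 = -9.
Step 6. [x - 9 = -9] the outer -9 inverts by adding 9, so sub: x = 0.

Answer: x ∈ {0}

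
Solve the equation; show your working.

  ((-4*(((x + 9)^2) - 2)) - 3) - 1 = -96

Step 1. [((-4*(((x + 9)^2) - 2)) - 3) - 1 = -96] 1 comes off first (add 1) ⇒ sub: (-4*(((x + 9)^2) - 2)) - 3 = -95.
Step 2. [(-4*(((x + 9)^2) - 2)) - 3 = -95] peel the -3: add 3 from each side, so sub: -4*(((x + 9)^2) - 2) = -92.
Step 3. [-4*(((x + 9)^2) - 2) = -92] -4 out front; divide by -4, so div: ((x + 9)^2) - 2 = 23.
Step 4. [((x + 9)^2) - 2 = 23] add 2: x sits inside (… - 2), so sub: (x + 9)^2 = 25.
Step 5. [(x + 9)^2 = 25] √ both sides: 25 ≥ 0 gives two branches ⇒ sqrt: x + 9 = 5 or -5.
Step 6. [x + 9 = 5 or -5] the outer +9 inverts by subtracting 9 ⇒ sub: x = -4 or -14.

Answer: x ∈ {-14, -4}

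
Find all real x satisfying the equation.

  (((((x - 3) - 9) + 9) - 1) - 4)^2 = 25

Step 1. [(((((x - 3) - 9) + 9) - 1) - 4)^2 = 25] √ both sides: 25 ≥ 0 gives two branches ⇒ sqrt: ((((x - 3) - 9) + 9) - 1) - 4 = 5 or -5.
Step 2. [((((x - 3) - 9) + 9) - 1) - 4 = 5 or -5] 4 comes off first (add 4) ⇒ sub: (((x - 3) - 9) + 9) - 1 = 9 or -1.
Step 3. [(((x - 3) - 9) + 9) - 1 = 9 or -1] 1 comes off first (add 1). So sub: ((x - 3) - 9) + 9 = 10 or 0.
Step 4. [((x - 3) - 9) + 9 = 10 or 0] subtract 9: x sits inside (… + 9), so sub: (x - 3) - 9 = 1 or -9.
Step 5. [(x - 3) - 9 = 1 or -9] -9 is outermost — add 9 both sides ⇒ sub: x - 3 = 10 or 0.
Step 6. [x - 3 = 10 or 0] add 3: x sits inside (… - 3), so sub: x = 13 or 3.

Answer: x ∈ {3, 13}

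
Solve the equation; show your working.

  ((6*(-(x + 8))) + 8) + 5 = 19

Step 1. [((6*(-(x + 8))) + 8) + 5 = 19] peel the +5: subtract 5 from each side, so sub: (6*(-(x + 8))) + 8 = 14.
Step 2. [(6*(-(x + 8))) + 8 = 14] 8 comes off first (subtract 8). So sub: 6*(-(x + 8)) = 6.
Step 3. [6*(-(x + 8)) = 6] divide by the outer 6 ⇒ div: -(x + 8) = 1.
Step 4. [-(x + 8) = 1] flip signs both sides ⇒ neg: x + 8 = -1.
Step 5. [x + 8 = -1] subtract 8: x sits inside (… + 8). So sub: x = -9.

Answer: x ∈ {-9}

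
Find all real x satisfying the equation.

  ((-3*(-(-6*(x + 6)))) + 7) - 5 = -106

Step 1. [((-3*(-(-6*(x + 6)))) + 7) - 5 = -106] -5 is outermost — add 5 both sides, so sub: (-3*(-(-6*(x + 6)))) + 7 = -101.
Step 2. [(-3*(-(-6*(x + 6)))) + 7 = -101] the outer +7 inverts by subtracting 7. So sub: -3*(-(-6*(x + 6))) = -108.
Step 3. [-3*(-(-6*(x + 6))) = -108] -3·(inner) — divide through by -3. So div: -(-6*(x + 6)) = 36.
Step 4. [-(-6*(x + 6)) = 36] flip signs both sides. So neg: -6*(x + 6) = -36.
Step 5. [-6*(x + 6) = -36] -6 out front; divide by -6 ⇒ div: x + 6 = 6.
Step 6. [x + 6 = 6] subtract 6: x sits inside (… + 6) ⇒ sub: x = 0.

Answer: x ∈ {0}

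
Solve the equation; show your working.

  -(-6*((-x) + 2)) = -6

Step 1. [-(-6*((-x) + 2)) = -6] LHS negated; negate both sides, so neg: -6*((-x) + 2) = 6.
Step 2. [-6*((-x) + 2) = 6] divide by the outer -6, so div: (-x) + 2 = -1.
Step 3. [(-x) + 2 = -1] the outer +2 inverts by subtracting 2, so sub: -x = -3.
Step 4. [-x = -3] leading − — multiply by −1 ⇒ neg: x = 3.

Answer: x ∈ {3}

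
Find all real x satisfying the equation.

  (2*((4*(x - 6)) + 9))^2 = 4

Step 1. [(2*((4*(x - 6)) + 9))^2 = 4] √ both sides: 4 ≥ 0 gives two branches ⇒ sqrt: 2*((4*(x - 6)) + 9) = 2 or -2.
Step 2. [2*((4*(x - 6)) + 9) = 2 or -2] LHS = 2·(…); ÷2 both sides ⇒ div: (4*(x - 6)) + 9 = 1 or -1.
Step 3. [(4*(x - 6)) + 9 = 1 or -1] subtract 9: x sits inside (… + 9). So sub: 4*(x - 6) = -8 or -10.
Step 4. [4*(x - 6) = -8 or -10] 4 out front; divide by 4 ⇒ div: x - 6 = -2 or -5/2.
Step 5. [x - 6 = -2 or -5/2] the outer -6 inverts by adding 6, so sub: x = 4 or 7/2.

Answer: x ∈ {7/2, 4}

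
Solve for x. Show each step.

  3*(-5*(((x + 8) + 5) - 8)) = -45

Step 1. [3*(-5*(((x + 8) + 5) - 8)) = -45] LHS = 3·(…); ÷3 both sides. So div: -5*(((x + 8) + 5) - 8) = -15.
Step 2. [-5*(((x + 8) + 5) - 8) = -15] divide by the outer -5, so div: ((x + 8) + 5) - 8 = 3.
Step 3. [((x + 8) + 5) - 8 = 3] add 8: x sits inside (… - 8), so sub: (x + 8) + 5 = 11.
Step 4. [(x + 8) + 5 = 11] the outer +5 inverts by subtracting 5, so sub: x + 8 = 6.
Step 5. [x + 8 = 6] peel the +8: subtract 8 from each side ⇒ sub: x = -2.

Answer: x ∈ {-2}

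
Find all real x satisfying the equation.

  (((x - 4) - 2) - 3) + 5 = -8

Step 1. [(((x - 4) - 2) - 3) + 5 = -8] subtract 5: x sits inside (… + 5). So sub: ((x - 4) - 2) - 3 = -13.
Step 2. [((x - 4) - 2) - 3 = -13] 3 comes off first (add 3). So sub: (x - 4) - 2 = -10.
Step 3. [(x - 4) - 2 = -10] add 2: x sits inside (… - 2). So sub: x - 4 = -8.
Step 4. [x - 4 = -8] add 4: x sits inside (… - 4) ⇒ sub: x = -4.

Answer: x ∈ {-4}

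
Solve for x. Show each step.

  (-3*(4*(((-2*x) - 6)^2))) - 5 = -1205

Step 1. [(-3*(4*(((-2*x) - 6)^2))) - 5 = -1205] the outer -5 inverts by adding 5. So sub: -3*(4*(((-2*x) - 6)^2)) = -1200.
Step 2. [-3*(4*(((-2*x) - 6)^2)) = -1200] -3·(inner) — divide through by -3. So div: 4*(((-2*x) - 6)^2) = 400.
Step 3. [4*(((-2*x) - 6)^2) = 400] divide by the outer 4, so div: ((-2*x) - 6)^2 = 100.
Step 4. [((-2*x) - 6)^2 = 100] √ both sides: 100 ≥ 0 gives two branches ⇒ sqrt: (-2*x) - 6 = 10 or -10.
Step 5. [(-2*x) - 6 = 10 or -10] common factor -2 (LHS and 10 or -10) — divide through. So factor: x + 3 = -5 or 5.
Step 6. [x + 3 = -5 or 5] 3 comes off first (subtract 3), so sub: x = -8 or 2.

Answer: x ∈ {-8, 2}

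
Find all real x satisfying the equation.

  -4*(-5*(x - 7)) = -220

Step 1. [-4*(-5*(x - 7)) = -220] -4·(inner) — divide through by -4. So div: -5*(x - 7) = 55.
Step 2. [-5*(x - 7) = 55] LHS = -5·(…); ÷-5 both sides ⇒ div: x - 7 = -11.
Step 3. [x - 7 = -11] peel the -7: add 7 from each side, so sub: x = -4.

Answer: x ∈ {-4}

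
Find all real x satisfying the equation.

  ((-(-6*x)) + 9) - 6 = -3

Step 1. [((-(-6*x)) + 9) - 6 = -3] peel the -6: add 6 from each side ⇒ sub: (-(-6*x)) + 9 = 3.
Step 2. [(-(-6*x)) + 9 = 3] peel the +9: subtract 9 from each side. So sub: -(-6*x) = -6.
Step 3. [-(-6*x) = -6] LHS negated; negate both sides. So neg: -6*x = 6.
Step 4. [-6*x = 6] leading coefficient -6: divide by -6. So div: x = -1.

Answer: x ∈ {-1}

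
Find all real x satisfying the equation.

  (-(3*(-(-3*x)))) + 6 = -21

Step 1. [(-(3*(-(-3*x)))) + 6 = -21] the outer +6 inverts by subtracting 6, so sub: -(3*(-(-3*x))) = -27.
Step 2. [-(3*(-(-3*x))) = -27] LHS negated; negate both sides, so neg: 3*(-(-3*x)) = 27.
Step 3. [3*(-(-3*x)) = 27] 3·(inner) — divide through by 3 ⇒ div: -(-3*x) = 9.
Step 4. [-(-3*x) = 9] leading − — multiply by −1, so neg: -3*x = -9.
Step 5. [-3*x = -9] divide by the outer -3 ⇒ div: x = 3.

Answer: x ∈ {3}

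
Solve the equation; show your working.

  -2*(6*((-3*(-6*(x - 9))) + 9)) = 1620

Step 1. [-2*(6*((-3*(-6*(x - 9))) + 9)) = 1620] -2·(inner) — divide through by -2 ⇒ div: 6*((-3*(-6*(x - 9))) + 9) = -810.
Step 2. [6*((-3*(-6*(x - 9))) + 9) = -810] 6 out front; divide by 6 ⇒ div: (-3*(-6*(x - 9))) + 9 = -135.
Step 3. [(-3*(-6*(x - 9))) + 9 = -135] peel the +9: subtract 9 from each side ⇒ sub: -3*(-6*(x - 9)) = -144.
Step 4. [-3*(-6*(x - 9)) = -144] -3·(inner) — divide through by -3, so div: -6*(x - 9) = 48.
Step 5. [-6*(x - 9) = 48] divide by the outer -6 ⇒ div: x - 9 = -8.
Step 6. [x - 9 = -8] the outer -9 inverts by adding 9. So sub: x = 1.

Answer: x ∈ {1}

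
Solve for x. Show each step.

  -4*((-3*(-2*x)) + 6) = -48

Step 1. [-4*((-3*(-2*x)) + 6) = -48] -4·(inner) — divide through by -4, so div: (-3*(-2*x)) + 6 = 12.
Step 2. [(-3*(-2*x)) + 6 = 12] -3 | LHS and -3 | 12: pull -3 out, so factor: (-2*x) - 2 = -4.
Step 3. [(-2*x) - 2 = -4] common factor -2 (LHS and -4) — divide through, so factor: x + 1 = 2.
Step 4. [x + 1 = 2] subtract 1: x sits inside (… + 1), so sub: x = 1.

Answer: x ∈ {1}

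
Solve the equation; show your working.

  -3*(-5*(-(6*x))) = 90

Step 1. [-3*(-5*(-(6*x))) = 90] -3·(inner) — divide through by -3, so div: -5*(-(6*x)) = -30.
Step 2. [-5*(-(6*x)) = -30] -5 out front; divide by -5. So div: -(6*x) = 6.
Step 3. [-(6*x) = 6] leading − — multiply by −1. So neg: 6*x = -6.
Step 4. [6*x = -6] 6 out front; divide by 6, so div: x = -1.

Answer: x ∈ {-1}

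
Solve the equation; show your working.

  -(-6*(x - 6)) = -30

Step 1. [-(-6*(x - 6)) = -30] LHS negated; negate both sides ⇒ neg: -6*(x - 6) = 30.
Step 2. [-6*(x - 6) = 30] -6 out front; divide by -6 ⇒ div: x - 6 = -5.
Step 3. [x - 6 = -5] peel the -6: add 6 from each side ⇒ sub: x = 1.

Answer: x ∈ {1}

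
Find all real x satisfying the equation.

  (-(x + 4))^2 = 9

Step 1. [(-(x + 4))^2 = 9] √ both sides: 9 ≥ 0 gives two branches, so sqrt: -(x + 4) = 3 or -3.
Step 2. [-(x + 4) = 3 or -3] flip signs both sides. So neg: x + 4 = -3 or 3.
Step 3. [x + 4 = -3 or 3] 4 comes off first (subtract 4). So sub: x = -7 or -1.

Answer: x ∈ {-7, -1}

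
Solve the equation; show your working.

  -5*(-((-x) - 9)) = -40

Step 1. [-5*(-((-x) - 9)) = -40] LHS = -5·(…); ÷-5 both sides, so div: -((-x) - 9) = 8.
Step 2. [-((-x) - 9) = 8] LHS negated; negate both sides ⇒ neg: (-x) - 9 = -8.
Step 3. [(-x) - 9 = -8] peel the -9: add 9 from each side, so sub: -x = 1.
Step 4. [-x = 1] flip signs both sides. So neg: x = -1.

Answer: x ∈ {-1}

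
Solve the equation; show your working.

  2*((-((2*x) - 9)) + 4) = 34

Step 1. [2*((-((2*x) - 9)) + 4) = 34] 2 out front; divide by 2 ⇒ div: (-((2*x) - 9)) + 4 = 17.
Step 2. [(-((2*x) - 9)) + 4 = 17] peel the +4: subtract 4 from each side, so sub: -((2*x) - 9) = 13.
Step 3. [-((2*x) - 9) = 13] LHS negated; negate both sides, so neg: (2*x) - 9 = -13.
Step 4. [(2*x) - 9 = -13] add 9: x sits inside (… - 9), so sub: 2*x = -4.
Step 5. [2*x = -4] 2 out front; divide by 2. So div: x = -2.

Answer: x ∈ {-2}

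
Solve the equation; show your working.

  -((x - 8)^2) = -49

Step 1. [-((x - 8)^2) = -49] LHS negated; negate both sides. So neg: (x - 8)^2 = 49.
Step 2. [(x - 8)^2 = 49] LHS squared, RHS 49 ≥ 0: apply √ (±) ⇒ sqrt: x - 8 = 7 or -7.
Step 3. [x - 8 = 7 or -7] the outer -8 inverts by adding 8, so sub: x = 15 or 1.

Answer: x ∈ {1, 15}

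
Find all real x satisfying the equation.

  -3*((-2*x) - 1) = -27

Step 1. [-3*((-2*x) - 1) = -27] LHS = -3·(…); ÷-3 both sides, so div: (-2*x) - 1 = 9.
Step 2. [(-2*x) - 1 = 9] -1 is outermost — add 1 both sides, so sub: -2*x = 10.
Step 3. [-2*x = 10] LHS = -2·(…); ÷-2 both sides ⇒ div: x = -5.

Answer: x ∈ {-5}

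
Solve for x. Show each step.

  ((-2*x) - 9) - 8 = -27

Step 1. [((-2*x) - 9) - 8 = -27] peel the -8: add 8 from each side. So sub: (-2*x) - 9 = -19.
Step 2. [(-2*x) - 9 = -19] -9 is outermost — add 9 both sides ⇒ sub: -2*x = -10.
Step 3. [-2*x = -10] -2 out front; divide by -2, so div: x = 5.

Answer: x ∈ {5}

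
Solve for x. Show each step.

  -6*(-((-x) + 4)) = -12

Step 1. [-6*(-((-x) + 4)) = -12] leading coefficient -6: divide by -6. So div: -((-x) + 4) = 2.
Step 2. [-((-x) + 4) = 2] LHS negated; negate both sides. So neg: (-x) + 4 = -2.
Step 3. [(-x) + 4 = -2] +4 is outermost — subtract 4 both sides ⇒ sub: -x = -6.
Step 4. [-x = -6] LHS negated; negate both sides. So neg: x = 6.

Answer: x ∈ {6}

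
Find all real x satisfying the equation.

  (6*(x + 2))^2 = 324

Step 1. [(6*(x + 2))^2 = 324] √ both sides: 324 ≥ 0 gives two branches, so sqrt: 6*(x + 2) = 18 or -18.
Step 2. [6*(x + 2) = 18 or -18] 6·(inner) — divide through by 6 ⇒ div: x + 2 = 3 or -3.
Step 3. [x + 2 = 3 or -3] the outer +2 inverts by subtracting 2. So sub: x = 1 or -5.

Answer: x ∈ {-5, 1}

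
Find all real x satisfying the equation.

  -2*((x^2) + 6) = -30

Step 1. [-2*((x^2) + 6) = -30] -2·(inner) — divide through by -2 ⇒ div: (x^2) + 6 = 15.
Step 2. [(x^2) + 6 = 15] +6 is outermost — subtract 6 both sides, so sub: x^2 = 9.
Step 3. [x^2 = 9] LHS squared, RHS 9 ≥ 0: apply √ (±) ⇒ sqrt: x = 3 or -3.

Answer: x ∈ {-3, 3}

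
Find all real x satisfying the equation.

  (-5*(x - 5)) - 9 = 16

Step 1. [(-5*(x - 5)) - 9 = 16] 9 comes off first (add 9) ⇒ sub: -5*(x - 5) = 25.
Step 2. [-5*(x - 5) = 25] divide by the outer -5, so div: x - 5 = -5.
Step 3. [x - 5 = -5] 5 comes off first (add 5), so sub: x = 0.

Answer: x ∈ {0}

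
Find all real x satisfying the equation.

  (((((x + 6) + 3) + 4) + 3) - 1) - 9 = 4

Step 1. [(((((x + 6) + 3) + 4) + 3) - 1) - 9 = 4] 9 comes off first (add 9). So sub: ((((x + 6) + 3) + 4) + 3) - 1 = 13.
Step 2. [((((x + 6) + 3) + 4) + 3) - 1 = 13] peel the -1: add 1 from each side. So sub: (((x + 6) + 3) + 4) + 3 = 14.
Step 3. [(((x + 6) + 3) + 4) + 3 = 14] peel the +3: subtract 3 from each side, so sub: ((x + 6) + 3) + 4 = 11.
Step 4. [((x + 6) + 3) + 4 = 11] subtract 4: x sits inside (… + 4), so sub: (x + 6) + 3 = 7.
Step 5. [(x + 6) + 3 = 7] +3 is outermost — subtract 3 both sides, so sub: x + 6 = 4.
Step 6. [x + 6 = 4] subtract 6: x sits inside (… + 6), so sub: x = -2.

Answer: x ∈ {-2}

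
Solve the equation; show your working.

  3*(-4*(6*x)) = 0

Step 1. [3*(-4*(6*x)) = 0] leading coefficient 3: divide by 3. So div: -4*(6*x) = 0.
Step 2. [-4*(6*x) = 0] -4 out front; divide by -4. So div: 6*x = 0.
Step 3. [6*x = 0] divide by the outer 6. So div: x = 0.

Answer: x ∈ {0}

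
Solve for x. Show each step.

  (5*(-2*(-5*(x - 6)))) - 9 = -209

Step 1. [(5*(-2*(-5*(x - 6)))) - 9 = -209] peel the -9: add 9 from each side, so sub: 5*(-2*(-5*(x - 6))) = -200.
Step 2. [5*(-2*(-5*(x - 6))) = -200] 5 out front; divide by 5, so div: -2*(-5*(x - 6)) = -40.
Step 3. [-2*(-5*(x - 6)) = -40] -2·(inner) — divide through by -2, so div: -5*(x - 6) = 20.
Step 4. [-5*(x - 6) = 20] leading coefficient -5: divide by -5 ⇒ div: x - 6 = -4.
Step 5. [x - 6 = -4] add 6: x sits inside (… - 6) ⇒ sub: x = 2.

Answer: x ∈ {2}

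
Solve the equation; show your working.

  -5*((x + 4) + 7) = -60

Step 1. [-5*((x + 4) + 7) = -60] LHS = -5·(…); ÷-5 both sides. So div: (x + 4) + 7 = 12.
Step 2. [(x + 4) + 7 = 12] 7 comes off first (subtract 7). So sub: x + 4 = 5.
Step 3. [x + 4 = 5] the outer +4 inverts by subtracting 4 ⇒ sub: x = 1.

Answer: x ∈ {1}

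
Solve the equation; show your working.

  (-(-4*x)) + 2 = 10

Step 1. [(-(-4*x)) + 2 = 10] the outer +2 inverts by subtracting 2 ⇒ sub: -(-4*x) = 8.
Step 2. [-(-4*x) = 8] leading − — multiply by −1, so neg: -4*x = -8.
Step 3. [-4*x = -8] leading coefficient -4: divide by -4. So div: x = 2.

Answer: x ∈ {2}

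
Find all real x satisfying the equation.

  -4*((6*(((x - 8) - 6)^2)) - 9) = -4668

Step 1. [-4*((6*(((x - 8) - 6)^2)) - 9) = -4668] LHS = -4·(…); ÷-4 both sides. So div: (6*(((x - 8) - 6)^2)) - 9 = 1167.
Step 2. [(6*(((x - 8) - 6)^2)) - 9 = 1167] add 9: x sits inside (… - 9) ⇒ sub: 6*(((x - 8) - 6)^2) = 1176.
Step 3. [6*(((x - 8) - 6)^2) = 1176] 6 out front; divide by 6 ⇒ div: ((x - 8) - 6)^2 = 196.
Step 4. [((x - 8) - 6)^2 = 196] LHS squared, RHS 196 ≥ 0: apply √ (±), so sqrt: (x - 8) - 6 = 14 or -14.
Step 5. [(x - 8) - 6 = 14 or -14] the outer -6 inverts by adding 6 ⇒ sub: x - 8 = 20 or -8.
Step 6. [x - 8 = 20 or -8] add 8: x sits inside (… - 8), so sub: x = 28 or 0.

Answer: x ∈ {0, 28}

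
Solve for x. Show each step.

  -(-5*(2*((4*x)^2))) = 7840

Step 1. [-(-5*(2*((4*x)^2))) = 7840] LHS negated; negate both sides. So neg: -5*(2*((4*x)^2)) = -7840.
Step 2. [-5*(2*((4*x)^2)) = -7840] divide by the outer -5 ⇒ div: 2*((4*x)^2) = 1568.
Step 3. [2*((4*x)^2) = 1568] leading coefficient 2: divide by 2. So div: (4*x)^2 = 784.
Step 4. [(4*x)^2 = 784] LHS squared, RHS 784 ≥ 0: apply √ (±) ⇒ sqrt: 4*x = 28 or -28.
Step 5. [4*x = 28 or -28] LHS = 4·(…); ÷4 both sides, so div: x = 7 or -7.

Answer: x ∈ {-7, 7}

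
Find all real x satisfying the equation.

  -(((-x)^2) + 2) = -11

Step 1. [-(((-x)^2) + 2) = -11] flip signs both sides ⇒ neg: ((-x)^2) + 2 = 11.
Step 2. [((-x)^2) + 2 = 11] the outer +2 inverts by subtracting 2. So sub: (-x)^2 = 9.
Step 3. [(-x)^2 = 9] LHS squared, RHS 9 ≥ 0: apply √ (±). So sqrt: -x = 3 or -3.
Step 4. [-x = 3 or -3] flip signs both sides. So neg: x = -3 or 3.

Answer: x ∈ {-3, 3}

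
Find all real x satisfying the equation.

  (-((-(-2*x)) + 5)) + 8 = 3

Step 1. [(-((-(-2*x)) + 5)) + 8 = 3] 8 comes off first (subtract 8). So sub: -((-(-2*x)) + 5) = -5.
Step 2. [-((-(-2*x)) + 5) = -5] LHS negated; negate both sides ⇒ neg: (-(-2*x)) + 5 = 5.
Step 3. [(-(-2*x)) + 5 = 5] 5 comes off first (subtract 5) ⇒ sub: -(-2*x) = 0.
Step 4. [-(-2*x) = 0] flip signs both sides. So neg: -2*x = 0.
Step 5. [-2*x = 0] -2 out front; divide by -2, so div: x = 0.

Answer: x ∈ {0}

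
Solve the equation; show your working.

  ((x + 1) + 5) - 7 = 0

Step 1. [((x + 1) + 5) - 7 = 0] add 7: x sits inside (… - 7), so sub: (x + 1) + 5 = 7.
Step 2. [(x + 1) + 5 = 7] subtract 5: x sits inside (… + 5). So sub: x + 1 = 2.
Step 3. [x + 1 = 2] subtract 1: x sits inside (… + 1), so sub: x = 1.

Answer: x ∈ {1}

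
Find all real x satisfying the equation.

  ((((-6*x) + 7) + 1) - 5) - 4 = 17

Step 1. [((((-6*x) + 7) + 1) - 5) - 4 = 17] peel the -4: add 4 from each side, so sub: (((-6*x) + 7) + 1) - 5 = 21.
Step 2. [(((-6*x) + 7) + 1) - 5 = 21] -5 is outermost — add 5 both sides. So sub: ((-6*x) + 7) + 1 = 26.
Step 3. [((-6*x) + 7) + 1 = 26] +1 is outermost — subtract 1 both sides. So sub: (-6*x) + 7 = 25.
Step 4. [(-6*x) + 7 = 25] peel the +7: subtract 7 from each side, so sub: -6*x = 18.
Step 5. [-6*x = 18] leading coefficient -6: divide by -6, so div: x = -3.

Answer: x ∈ {-3}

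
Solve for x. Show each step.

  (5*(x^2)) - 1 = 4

Step 1. [(5*(x^2)) - 1 = 4] peel the -1: add 1 from each side. So sub: 5*(x^2) = 5.
Step 2. [5*(x^2) = 5] LHS = 5·(…); ÷5 both sides ⇒ div: x^2 = 1.
Step 3. [x^2 = 1] √ both sides: 1 ≥ 0 gives two branches ⇒ sqrt: x = 1 or -1.

Answer: x ∈ {-1, 1}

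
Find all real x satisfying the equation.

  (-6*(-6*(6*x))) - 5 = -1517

Step 1. [(-6*(-6*(6*x))) - 5 = -1517] 5 comes off first (add 5) ⇒ sub: -6*(-6*(6*x)) = -1512.
Step 2. [-6*(-6*(6*x)) = -1512] divide by the outer -6. So div: -6*(6*x) = 252.
Step 3. [-6*(6*x) = 252] -6 out front; divide by -6, so div: 6*x = -42.
Step 4. [6*x = -42] leading coefficient 6: divide by 6 ⇒ div: x = -7.

Answer: x ∈ {-7}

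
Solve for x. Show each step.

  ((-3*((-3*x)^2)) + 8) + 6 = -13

Step 1. [((-3*((-3*x)^2)) + 8) + 6 = -13] 6 comes off first (subtract 6), so sub: (-3*((-3*x)^2)) + 8 = -19.
Step 2. [(-3*((-3*x)^2)) + 8 = -19] peel the +8: subtract 8 from each side. So sub: -3*((-3*x)^2) = -27.
Step 3. [-3*((-3*x)^2) = -27] -3·(inner) — divide through by -3. So div: (-3*x)^2 = 9.
Step 4. [(-3*x)^2 = 9] 9 ≥ 0, LHS is (·)² — take ±√ ⇒ sqrt: -3*x = 3 or -3.
Step 5. [-3*x = 3 or -3] -3·(inner) — divide through by -3, so div: x = -1 or 1.

Answer: x ∈ {-1, 1}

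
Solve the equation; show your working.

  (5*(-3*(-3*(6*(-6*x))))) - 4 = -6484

Step 1. [(5*(-3*(-3*(6*(-6*x))))) - 4 = -6484] 4 comes off first (add 4). So sub: 5*(-3*(-3*(6*(-6*x)))) = -6480.
Step 2. [5*(-3*(-3*(6*(-6*x)))) = -6480] 5 out front; divide by 5. So div: -3*(-3*(6*(-6*x))) = -1296.
Step 3. [-3*(-3*(6*(-6*x))) = -1296] LHS = -3·(…); ÷-3 both sides ⇒ div: -3*(6*(-6*x)) = 432.
Step 4. [-3*(6*(-6*x)) = 432] leading coefficient -3: divide by -3, so div: 6*(-6*x) = -144.
Step 5. [6*(-6*x) = -144] 6·(inner) — divide through by 6 ⇒ div: -6*x = -24.
Step 6. [-6*x = -24] -6 out front; divide by -6. So div: x = 4.

Answer: x ∈ {4}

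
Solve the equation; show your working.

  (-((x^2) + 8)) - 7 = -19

Step 1. [(-((x^2) + 8)) - 7 = -19] -7 is outermost — add 7 both sides ⇒ sub: -((x^2) + 8) = -12.
Step 2. [-((x^2) + 8) = -12] leading − — multiply by −1 ⇒ neg: (x^2) + 8 = 12.
Step 3. [(x^2) + 8 = 12] peel the +8: subtract 8 from each side. So sub: x^2 = 4.
Step 4. [x^2 = 4] √ both sides: 4 ≥ 0 gives two branches. So sqrt: x = 2 or -2.

Answer: x ∈ {-2, 2}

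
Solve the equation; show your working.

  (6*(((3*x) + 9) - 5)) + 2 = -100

Step 1. [(6*(((3*x) + 9) - 5)) + 2 = -100] 2 comes off first (subtract 2), so sub: 6*(((3*x) + 9) - 5) = -102.
Step 2. [6*(((3*x) + 9) - 5) = -102] 6 out front; divide by 6. So div: ((3*x) + 9) - 5 = -17.
Step 3. [((3*x) + 9) - 5 = -17] the outer -5 inverts by adding 5, so sub: (3*x) + 9 = -12.
Step 4. [(3*x) + 9 = -12] 3 divides every term; factor it out ⇒ factor: x + 3 = -4.
Step 5. [x + 3 = -4] subtract 3: x sits inside (… + 3), so sub: x = -7.

Answer: x ∈ {-7}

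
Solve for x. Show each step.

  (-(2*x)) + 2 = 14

Step 1. [(-(2*x)) + 2 = 14] 2 comes off first (subtract 2) ⇒ sub: -(2*x) = 12.
Step 2. [-(2*x) = 12] leading − — multiply by −1 ⇒ neg: 2*x = -12.
Step 3. [2*x = -12] leading coefficient 2: divide by 2 ⇒ div: x = -6.

Answer: x ∈ {-6}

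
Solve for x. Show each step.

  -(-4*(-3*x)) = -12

Step 1. [-(-4*(-3*x)) = -12] LHS negated; negate both sides. So neg: -4*(-3*x) = 12.
Step 2. [-4*(-3*x) = 12] -4·(inner) — divide through by -4. So div: -3*x = -3.
Step 3. [-3*x = -3] LHS = -3·(…); ÷-3 both sides, so div: x = 1.

Answer: x ∈ {1}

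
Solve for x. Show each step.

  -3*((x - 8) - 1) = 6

Step 1. [-3*((x - 8) - 1) = 6] -3 out front; divide by -3, so div: (x - 8) - 1 = -2.
Step 2. [(x - 8) - 1 = -2] add 1: x sits inside (… - 1). So sub: x - 8 = -1.
Step 3. [x - 8 = -1] peel the -8: add 8 from each side ⇒ sub: x = 7.

Answer: x ∈ {7}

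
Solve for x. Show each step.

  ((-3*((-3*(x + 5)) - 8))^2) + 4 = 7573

Step 1. [((-3*((-3*(x + 5)) - 8))^2) + 4 = 7573] the outer +4 inverts by subtracting 4. So sub: (-3*((-3*(x + 5)) - 8))^2 = 7569.
Step 2. [(-3*((-3*(x + 5)) - 8))^2 = 7569] 7569 ≥ 0, LHS is (·)² — take ±√ ⇒ sqrt: -3*((-3*(x + 5)) - 8) = 87 or -87.
Step 3. [-3*((-3*(x + 5)) - 8) = 87 or -87] leading coefficient -3: divide by -3, so div: (-3*(x + 5)) - 8 = -29 or 29.
Step 4. [(-3*(x + 5)) - 8 = -29 or 29] peel the -8: add 8 from each side ⇒ sub: -3*(x + 5) = -21 or 37.
Step 5. [-3*(x + 5) = -21 or 37] divide by the outer -3 ⇒ div: x + 5 = 7 or -37/3.
Step 6. [x + 5 = 7 or -37/3] 5 comes off first (subtract 5) ⇒ sub: x = 2 or -52/3.

Answer: x ∈ {-52/3, 2}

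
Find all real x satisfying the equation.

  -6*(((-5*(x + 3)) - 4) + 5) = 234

Step 1. [-6*(((-5*(x + 3)) - 4) + 5) = 234] LHS = -6·(…); ÷-6 both sides. So div: ((-5*(x + 3)) - 4) + 5 = -39.
Step 2. [((-5*(x + 3)) - 4) + 5 = -39] +5 is outermost — subtract 5 both sides, so sub: (-5*(x + 3)) - 4 = -44.
Step 3. [(-5*(x + 3)) - 4 = -44] -4 is outermost — add 4 both sides, so sub: -5*(x + 3) = -40.
Step 4. [-5*(x + 3) = -40] -5 out front; divide by -5, so div: x + 3 = 8.
Step 5. [x + 3 = 8] 3 comes off first (subtract 3) ⇒ sub: x = 5.

Answer: x ∈ {5}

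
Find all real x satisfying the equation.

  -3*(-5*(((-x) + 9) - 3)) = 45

Step 1. [-3*(-5*(((-x) + 9) - 3)) = 45] -3·(inner) — divide through by -3 ⇒ div: -5*(((-x) + 9) - 3) = -15.
Step 2. [-5*(((-x) + 9) - 3) = -15] -5 out front; divide by -5. So div: ((-x) + 9) - 3 = 3.
Step 3. [((-x) + 9) - 3 = 3] 3 comes off first (add 3). So sub: (-x) + 9 = 6.
Step 4. [(-x) + 9 = 6] subtract 9: x sits inside (… + 9). So sub: -x = -3.
Step 5. [-x = -3] leading − — multiply by −1 ⇒ neg: x = 3.

Answer: x ∈ {3}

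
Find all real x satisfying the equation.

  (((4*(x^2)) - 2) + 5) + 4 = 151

Step 1. [(((4*(x^2)) - 2) + 5) + 4 = 151] 4 comes off first (subtract 4), so sub: ((4*(x^2)) - 2) + 5 = 147.
Step 2. [((4*(x^2)) - 2) + 5 = 147] 5 comes off first (subtract 5). So sub: (4*(x^2)) - 2 = 142.
Step 3. [(4*(x^2)) - 2 = 142] -2 is outermost — add 2 both sides ⇒ sub: 4*(x^2) = 144.
Step 4. [4*(x^2) = 144] 4·(inner) — divide through by 4 ⇒ div: x^2 = 36.
Step 5. [x^2 = 36] 36 ≥ 0, LHS is (·)² — take ±√, so sqrt: x = 6 or -6.

Answer: x ∈ {-6, 6}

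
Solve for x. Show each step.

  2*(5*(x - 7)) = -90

Step 1. [2*(5*(x - 7)) = -90] leading coefficient 2: divide by 2, so div: 5*(x - 7) = -45.
Step 2. [5*(x - 7) = -45] 5 out front; divide by 5, so div: x - 7 = -9.
Step 3. [x - 7 = -9] -7 is outermost — add 7 both sides, so sub: x = -2.

Answer: x ∈ {-2}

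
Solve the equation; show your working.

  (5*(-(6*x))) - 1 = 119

Step 1. [(5*(-(6*x))) - 1 = 119] -1 is outermost — add 1 both sides, so sub: 5*(-(6*x)) = 120.
Step 2. [5*(-(6*x)) = 120] 5 out front; divide by 5 ⇒ div: -(6*x) = 24.
Step 3. [-(6*x) = 24] flip signs both sides ⇒ neg: 6*x = -24.
Step 4. [6*x = -24] divide by the outer 6, so div: x = -4.

Answer: x ∈ {-4}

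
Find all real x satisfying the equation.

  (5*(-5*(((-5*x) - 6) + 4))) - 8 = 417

Step 1. [(5*(-5*(((-5*x) - 6) + 4))) - 8 = 417] peel the -8: add 8 from each side ⇒ sub: 5*(-5*(((-5*x) - 6) + 4)) = 425.
Step 2. [5*(-5*(((-5*x) - 6) + 4)) = 425] 5·(inner) — divide through by 5. So div: -5*(((-5*x) - 6) + 4) = 85.
Step 3. [-5*(((-5*x) - 6) + 4) = 85] LHS = -5·(…); ÷-5 both sides. So div: ((-5*x) - 6) + 4 = -17.
Step 4. [((-5*x) - 6) + 4 = -17] the outer +4 inverts by subtracting 4, so sub: (-5*x) - 6 = -21.
Step 5. [(-5*x) - 6 = -21] -6 is outermost — add 6 both sides, so sub: -5*x = -15.
Step 6. [-5*x = -15] LHS = -5·(…); ÷-5 both sides. So div: x = 3.

Answer: x ∈ {3}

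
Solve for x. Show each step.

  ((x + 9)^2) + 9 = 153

Step 1. [((x + 9)^2) + 9 = 153] the outer +9 inverts by subtracting 9. So sub: (x + 9)^2 = 144.
Step 2. [(x + 9)^2 = 144] √ both sides: 144 ≥ 0 gives two branches. So sqrt: x + 9 = 12 or -12.
Step 3. [x + 9 = 12 or -12] the outer +9 inverts by subtracting 9 ⇒ sub: x = 3 or -21.

Answer: x ∈ {-21, 3}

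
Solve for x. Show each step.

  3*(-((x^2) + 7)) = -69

Step 1. [3*(-((x^2) + 7)) = -69] leading coefficient 3: divide by 3 ⇒ div: -((x^2) + 7) = -23.
Step 2. [-((x^2) + 7) = -23] flip signs both sides, so neg: (x^2) + 7 = 23.
Step 3. [(x^2) + 7 = 23] 7 comes off first (subtract 7). So sub: x^2 = 16.
Step 4. [x^2 = 16] √ both sides: 16 ≥ 0 gives two branches, so sqrt: x = 4 or -4.

Answer: x ∈ {-4, 4}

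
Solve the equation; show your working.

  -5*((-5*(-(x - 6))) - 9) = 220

Step 1. [-5*((-5*(-(x - 6))) - 9) = 220] LHS = -5·(…); ÷-5 both sides ⇒ div: (-5*(-(x - 6))) - 9 = -44.
Step 2. [(-5*(-(x - 6))) - 9 = -44] 9 comes off first (add 9). So sub: -5*(-(x - 6)) = -35.
Step 3. [-5*(-(x - 6)) = -35] LHS = -5·(…); ÷-5 both sides, so div: -(x - 6) = 7.
Step 4. [-(x - 6) = 7] flip signs both sides ⇒ neg: x - 6 = -7.
Step 5. [x - 6 = -7] peel the -6: add 6 from each side. So sub: x = -1.

Answer: x ∈ {-1}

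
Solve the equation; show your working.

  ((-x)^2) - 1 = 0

Step 1. [((-x)^2) - 1 = 0] the outer -1 inverts by adding 1. So sub: (-x)^2 = 1.
Step 2. [(-x)^2 = 1] LHS squared, RHS 1 ≥ 0: apply √ (±) ⇒ sqrt: -x = 1 or -1.
Step 3. [-x = 1 or -1] flip signs both sides, so neg: x = -1 or 1.

Answer: x ∈ {-1, 1}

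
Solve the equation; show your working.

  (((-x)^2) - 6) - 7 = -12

Step 1. [(((-x)^2) - 6) - 7 = -12] add 7: x sits inside (… - 7), so sub: ((-x)^2) - 6 = -5.
Step 2. [((-x)^2) - 6 = -5] -6 is outermost — add 6 both sides. So sub: (-x)^2 = 1.
Step 3. [(-x)^2 = 1] LHS squared, RHS 1 ≥ 0: apply √ (±). So sqrt: -x = 1 or -1.
Step 4. [-x = 1 or -1] flip signs both sides. So neg: x = -1 or 1.

Answer: x ∈ {-1, 1}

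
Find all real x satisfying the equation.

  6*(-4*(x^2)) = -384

Step 1. [6*(-4*(x^2)) = -384] 6 out front; divide by 6 ⇒ div: -4*(x^2) = -64.
Step 2. [-4*(x^2) = -64] leading coefficient -4: divide by -4 ⇒ div: x^2 = 16.
Step 3. [x^2 = 16] √ both sides: 16 ≥ 0 gives two branches. So sqrt: x = 4 or -4.

Answer: x ∈ {-4, 4}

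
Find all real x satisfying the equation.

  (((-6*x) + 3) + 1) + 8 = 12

Step 1. [(((-6*x) + 3) + 1) + 8 = 12] 8 comes off first (subtract 8), so sub: ((-6*x) + 3) + 1 = 4.
Step 2. [((-6*x) + 3) + 1 = 4] the outer +1 inverts by subtracting 1. So sub: (-6*x) + 3 = 3.
Step 3. [(-6*x) + 3 = 3] peel the +3: subtract 3 from each side. So sub: -6*x = 0.
Step 4. [-6*x = 0] divide by the outer -6, so div: x = 0.

Answer: x ∈ {0}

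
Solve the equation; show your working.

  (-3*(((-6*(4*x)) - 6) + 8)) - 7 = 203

Step 1. [(-3*(((-6*(4*x)) - 6) + 8)) - 7 = 203] 7 comes off first (add 7), so sub: -3*(((-6*(4*x)) - 6) + 8) = 210.
Step 2. [-3*(((-6*(4*x)) - 6) + 8) = 210] leading coefficient -3: divide by -3. So div: ((-6*(4*x)) - 6) + 8 = -70.
Step 3. [((-6*(4*x)) - 6) + 8 = -70] subtract 8: x sits inside (… + 8) ⇒ sub: (-6*(4*x)) - 6 = -78.
Step 4. [(-6*(4*x)) - 6 = -78] 6 comes off first (add 6) ⇒ sub: -6*(4*x) = -72.
Step 5. [-6*(4*x) = -72] -6·(inner) — divide through by -6. So div: 4*x = 12.
Step 6. [4*x = 12] 4 out front; divide by 4 ⇒ div: x = 3.

Answer: x ∈ {3}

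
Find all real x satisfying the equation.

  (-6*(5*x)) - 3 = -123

Step 1. [(-6*(5*x)) - 3 = -123] add 3: x sits inside (… - 3), so sub: -6*(5*x) = -120.
Step 2. [-6*(5*x) = -120] leading coefficient -6: divide by -6, so div: 5*x = 20.
Step 3. [5*x = 20] LHS = 5·(…); ÷5 both sides. So div: x = 4.

Answer: x ∈ {4}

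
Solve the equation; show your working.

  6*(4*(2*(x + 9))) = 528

Step 1. [6*(4*(2*(x + 9))) = 528] 6 out front; divide by 6 ⇒ div: 4*(2*(x + 9)) = 88.
Step 2. [4*(2*(x + 9)) = 88] divide by the outer 4 ⇒ div: 2*(x + 9) = 22.
Step 3. [2*(x + 9) = 22] LHS = 2·(…); ÷2 both sides ⇒ div: x + 9 = 11.
Step 4. [x + 9 = 11] peel the +9: subtract 9 from each side. So sub: x = 2.

Answer: x ∈ {2}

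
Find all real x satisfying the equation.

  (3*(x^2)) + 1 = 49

Step 1. [(3*(x^2)) + 1 = 49] 1 comes off first (subtract 1), so sub: 3*(x^2) = 48.
Step 2. [3*(x^2) = 48] divide by the outer 3, so div: x^2 = 16.
Step 3. [x^2 = 16] √ both sides: 16 ≥ 0 gives two branches. So sqrt: x = 4 or -4.

Answer: x ∈ {-4, 4}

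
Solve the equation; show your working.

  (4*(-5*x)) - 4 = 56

Step 1. [(4*(-5*x)) - 4 = 56] peel the -4: add 4 from each side, so sub: 4*(-5*x) = 60.
Step 2. [4*(-5*x) = 60] divide by the outer 4, so div: -5*x = 15.
Step 3. [-5*x = 15] leading coefficient -5: divide by -5. So div: x = -3.

Answer: x ∈ {-3}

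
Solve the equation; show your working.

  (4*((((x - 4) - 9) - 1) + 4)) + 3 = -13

Step 1. [(4*((((x - 4) - 9) - 1) + 4)) + 3 = -13] subtract 3: x sits inside (… + 3), so sub: 4*((((x - 4) - 9) - 1) + 4) = -16.
Step 2. [4*((((x - 4) - 9) - 1) + 4) = -16] 4·(inner) — divide through by 4, so div: (((x - 4) - 9) - 1) + 4 = -4.
Step 3. [(((x - 4) - 9) - 1) + 4 = -4] peel the +4: subtract 4 from each side ⇒ sub: ((x - 4) - 9) - 1 = -8.
Step 4. [((x - 4) - 9) - 1 = -8] the outer -1 inverts by adding 1, so sub: (x - 4) - 9 = -7.
Step 5. [(x - 4) - 9 = -7] 9 comes off first (add 9). So sub: x - 4 = 2.
Step 6. [x - 4 = 2] peel the -4: add 4 from each side, so sub: x = 6.

Answer: x ∈ {6}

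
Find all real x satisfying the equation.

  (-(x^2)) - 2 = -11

Step 1. [(-(x^2)) - 2 = -11] -2 is outermost — add 2 both sides, so sub: -(x^2) = -9.
Step 2. [-(x^2) = -9] flip signs both sides, so neg: x^2 = 9.
Step 3. [x^2 = 9] LHS squared, RHS 9 ≥ 0: apply √ (±), so sqrt: x = 3 or -3.

Answer: x ∈ {-3, 3}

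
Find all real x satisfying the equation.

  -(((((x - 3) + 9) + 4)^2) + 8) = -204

Step 1. [-(((((x - 3) + 9) + 4)^2) + 8) = -204] LHS negated; negate both sides ⇒ neg: ((((x - 3) + 9) + 4)^2) + 8 = 204.
Step 2. [((((x - 3) + 9) + 4)^2) + 8 = 204] 8 comes off first (subtract 8). So sub: (((x - 3) + 9) + 4)^2 = 196.
Step 3. [(((x - 3) + 9) + 4)^2 = 196] LHS squared, RHS 196 ≥ 0: apply √ (±), so sqrt: ((x - 3) + 9) + 4 = 14 or -14.
Step 4. [((x - 3) + 9) + 4 = 14 or -14] +4 is outermost — subtract 4 both sides, so sub: (x - 3) + 9 = 10 or -18.
Step 5. [(x - 3) + 9 = 10 or -18] subtract 9: x sits inside (… + 9) ⇒ sub: x - 3 = 1 or -27.
Step 6. [x - 3 = 1 or -27] the outer -3 inverts by adding 3. So sub: x = 4 or -24.

Answer: x ∈ {-24, 4}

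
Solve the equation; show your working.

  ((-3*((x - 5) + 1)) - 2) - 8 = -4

Step 1. [((-3*((x - 5) + 1)) - 2) - 8 = -4] peel the -8: add 8 from each side ⇒ sub: (-3*((x - 5) + 1)) - 2 = 4.
Step 2. [(-3*((x - 5) + 1)) - 2 = 4] add 2: x sits inside (… - 2) ⇒ sub: -3*((x - 5) + 1) = 6.
Step 3. [-3*((x - 5) + 1) = 6] -3 out front; divide by -3. So div: (x - 5) + 1 = -2.
Step 4. [(x - 5) + 1 = -2] 1 comes off first (subtract 1), so sub: x - 5 = -3.
Step 5. [x - 5 = -3] 5 comes off first (add 5), so sub: x = 2.

Answer: x ∈ {2}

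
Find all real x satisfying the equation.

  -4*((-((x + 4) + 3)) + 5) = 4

Step 1. [-4*((-((x + 4) + 3)) + 5) = 4] LHS = -4·(…); ÷-4 both sides. So div: (-((x + 4) + 3)) + 5 = -1.
Step 2. [(-((x + 4) + 3)) + 5 = -1] +5 is outermost — subtract 5 both sides. So sub: -((x + 4) + 3) = -6.
Step 3. [-((x + 4) + 3) = -6] flip signs both sides ⇒ neg: (x + 4) + 3 = 6.
Step 4. [(x + 4) + 3 = 6] peel the +3: subtract 3 from each side ⇒ sub: x + 4 = 3.
Step 5. [x + 4 = 3] 4 comes off first (subtract 4). So sub: x = -1.

Answer: x ∈ {-1}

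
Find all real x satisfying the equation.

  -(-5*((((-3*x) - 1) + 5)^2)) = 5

Step 1. [-(-5*((((-3*x) - 1) + 5)^2)) = 5] flip signs both sides, so neg: -5*((((-3*x) - 1) + 5)^2) = -5.
Step 2. [-5*((((-3*x) - 1) + 5)^2) = -5] -5 out front; divide by -5. So div: (((-3*x) - 1) + 5)^2 = 1.
Step 3. [(((-3*x) - 1) + 5)^2 = 1] LHS squared, RHS 1 ≥ 0: apply √ (±), so sqrt: ((-3*x) - 1) + 5 = 1 or -1.
Step 4. [((-3*x) - 1) + 5 = 1 or -1] the outer +5 inverts by subtracting 5, so sub: (-3*x) - 1 = -4 or -6.
Step 5. [(-3*x) - 1 = -4 or -6] the outer -1 inverts by adding 1. So sub: -3*x = -3 or -5.
Step 6. [-3*x = -3 or -5] -3·(inner) — divide through by -3 ⇒ div: x = 1 or 5/3.

Answer: x ∈ {1, 5/3}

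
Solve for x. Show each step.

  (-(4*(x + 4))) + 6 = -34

Step 1. [(-(4*(x + 4))) + 6 = -34] the outer +6 inverts by subtracting 6, so sub: -(4*(x + 4)) = -40.
Step 2. [-(4*(x + 4)) = -40] LHS negated; negate both sides, so neg: 4*(x + 4) = 40.
Step 3. [4*(x + 4) = 40] 4·(inner) — divide through by 4, so div: x + 4 = 10.
Step 4. [x + 4 = 10] 4 comes off first (subtract 4) ⇒ sub: x = 6.

Answer: x ∈ {6}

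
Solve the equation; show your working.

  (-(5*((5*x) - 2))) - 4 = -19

Step 1. [(-(5*((5*x) - 2))) - 4 = -19] peel the -4: add 4 from each side ⇒ sub: -(5*((5*x) - 2)) = -15.
Step 2. [-(5*((5*x) - 2)) = -15] flip signs both sides ⇒ neg: 5*((5*x) - 2) = 15.
Step 3. [5*((5*x) - 2) = 15] divide by the outer 5. So div: (5*x) - 2 = 3.
Step 4. [(5*x) - 2 = 3] the outer -2 inverts by adding 2. So sub: 5*x = 5.
Step 5. [5*x = 5] divide by the outer 5. So div: x = 1.

Answer: x ∈ {1}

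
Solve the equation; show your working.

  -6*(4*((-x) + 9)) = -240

Step 1. [-6*(4*((-x) + 9)) = -240] divide by the outer -6. So div: 4*((-x) + 9) = 40.
Step 2. [4*((-x) + 9) = 40] LHS = 4·(…); ÷4 both sides. So div: (-x) + 9 = 10.
Step 3. [(-x) + 9 = 10] +9 is outermost — subtract 9 both sides. So sub: -x = 1.
Step 4. [-x = 1] flip signs both sides ⇒ neg: x = -1.

Answer: x ∈ {-1}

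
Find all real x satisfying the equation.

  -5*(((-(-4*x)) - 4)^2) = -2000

Step 1. [-5*(((-(-4*x)) - 4)^2) = -2000] -5·(inner) — divide through by -5, so div: ((-(-4*x)) - 4)^2 = 400.
Step 2. [((-(-4*x)) - 4)^2 = 400] LHS squared, RHS 400 ≥ 0: apply √ (±). So sqrt: (-(-4*x)) - 4 = 20 or -20.
Step 3. [(-(-4*x)) - 4 = 20 or -20] add 4: x sits inside (… - 4). So sub: -(-4*x) = 24 or -16.
Step 4. [-(-4*x) = 24 or -16] flip signs both sides ⇒ neg: -4*x = -24 or 16.
Step 5. [-4*x = -24 or 16] leading coefficient -4: divide by -4, so div: x = 6 or -4.

Answer: x ∈ {-4, 6}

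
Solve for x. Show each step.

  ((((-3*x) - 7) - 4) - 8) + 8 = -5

Step 1. [((((-3*x) - 7) - 4) - 8) + 8 = -5] subtract 8: x sits inside (… + 8). So sub: (((-3*x) - 7) - 4) - 8 = -13.
Step 2. [(((-3*x) - 7) - 4) - 8 = -13] add 8: x sits inside (… - 8). So sub: ((-3*x) - 7) - 4 = -5.
Step 3. [((-3*x) - 7) - 4 = -5] 4 comes off first (add 4), so sub: (-3*x) - 7 = -1.
Step 4. [(-3*x) - 7 = -1] 7 comes off first (add 7) ⇒ sub: -3*x = 6.
Step 5. [-3*x = 6] divide by the outer -3 ⇒ div: x = -2.

Answer: x ∈ {-2}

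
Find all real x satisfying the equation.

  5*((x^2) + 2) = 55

Step 1. [5*((x^2) + 2) = 55] divide by the outer 5. So div: (x^2) + 2 = 11.
Step 2. [(x^2) + 2 = 11] subtract 2: x sits inside (… + 2). So sub: x^2 = 9.
Step 3. [x^2 = 9] LHS squared, RHS 9 ≥ 0: apply √ (±) ⇒ sqrt: x = 3 or -3.

Answer: x ∈ {-3, 3}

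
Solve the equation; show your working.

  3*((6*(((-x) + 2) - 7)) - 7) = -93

Step 1. [3*((6*(((-x) + 2) - 7)) - 7) = -93] 3 out front; divide by 3. So div: (6*(((-x) + 2) - 7)) - 7 = -31.
Step 2. [(6*(((-x) + 2) - 7)) - 7 = -31] peel the -7: add 7 from each side, so sub: 6*(((-x) + 2) - 7) = -24.
Step 3. [6*(((-x) + 2) - 7) = -24] leading coefficient 6: divide by 6, so div: ((-x) + 2) - 7 = -4.
Step 4. [((-x) + 2) - 7 = -4] peel the -7: add 7 from each side, so sub: (-x) + 2 = 3.
Step 5. [(-x) + 2 = 3] 2 comes off first (subtract 2). So sub: -x = 1.
Step 6. [-x = 1] flip signs both sides. So neg: x = -1.

Answer: x ∈ {-1}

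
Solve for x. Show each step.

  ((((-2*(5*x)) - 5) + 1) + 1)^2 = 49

Step 1. [((((-2*(5*x)) - 5) + 1) + 1)^2 = 49] √ both sides: 49 ≥ 0 gives two branches, so sqrt: (((-2*(5*x)) - 5) + 1) + 1 = 7 or -7.
Step 2. [(((-2*(5*x)) - 5) + 1) + 1 = 7 or -7] peel the +1: subtract 1 from each side. So sub: ((-2*(5*x)) - 5) + 1 = 6 or -8.
Step 3. [((-2*(5*x)) - 5) + 1 = 6 or -8] 1 comes off first (subtract 1) ⇒ sub: (-2*(5*x)) - 5 = 5 or -9.
Step 4. [(-2*(5*x)) - 5 = 5 or -9] peel the -5: add 5 from each side ⇒ sub: -2*(5*x) = 10 or -4.
Step 5. [-2*(5*x) = 10 or -4] -2 out front; divide by -2 ⇒ div: 5*x = -5 or 2.
Step 6. [5*x = -5 or 2] leading coefficient 5: divide by 5. So div: x = -1 or 2/5.

Answer: x ∈ {-1, 2/5}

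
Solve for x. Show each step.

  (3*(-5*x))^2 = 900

Step 1. [(3*(-5*x))^2 = 900] LHS squared, RHS 900 ≥ 0: apply √ (±), so sqrt: 3*(-5*x) = 30 or -30.
Step 2. [3*(-5*x) = 30 or -30] divide by the outer 3 ⇒ div: -5*x = 10 or -10.
Step 3. [-5*x = 10 or -10] divide by the outer -5, so div: x = -2 or 2.

Answer: x ∈ {-2, 2}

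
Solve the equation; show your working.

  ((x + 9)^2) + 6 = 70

Step 1. [((x + 9)^2) + 6 = 70] peel the +6: subtract 6 from each side. So sub: (x + 9)^2 = 64.
Step 2. [(x + 9)^2 = 64] 64 ≥ 0, LHS is (·)² — take ±√. So sqrt: x + 9 = 8 or -8.
Step 3. [x + 9 = 8 or -8] +9 is outermost — subtract 9 both sides ⇒ sub: x = -1 or -17.

Answer: x ∈ {-17, -1}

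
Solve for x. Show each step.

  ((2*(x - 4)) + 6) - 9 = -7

Step 1. [((2*(x - 4)) + 6) - 9 = -7] -9 is outermost — add 9 both sides. So sub: (2*(x - 4)) + 6 = 2.
Step 2. [(2*(x - 4)) + 6 = 2] 2 divides every term; factor it out, so factor: (x - 4) + 3 = 1.
Step 3. [(x - 4) + 3 = 1] the outer +3 inverts by subtracting 3, so sub: x - 4 = -2.
Step 4. [x - 4 = -2] peel the -4: add 4 from each side. So sub: x = 2.

Answer: x ∈ {2}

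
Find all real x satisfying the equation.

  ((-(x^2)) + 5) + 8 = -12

Step 1. [((-(x^2)) + 5) + 8 = -12] 8 comes off first (subtract 8). So sub: (-(x^2)) + 5 = -20.
Step 2. [(-(x^2)) + 5 = -20] the outer +5 inverts by subtracting 5 ⇒ sub: -(x^2) = -25.
Step 3. [-(x^2) = -25] flip signs both sides, so neg: x^2 = 25.
Step 4. [x^2 = 25] √ both sides: 25 ≥ 0 gives two branches, so sqrt: x = 5 or -5.

Answer: x ∈ {-5, 5}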